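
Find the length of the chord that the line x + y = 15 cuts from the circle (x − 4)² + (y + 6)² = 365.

21√2

Centre (4, −6), r² = 365. Perpendicular distance d from centre to line = |−17| / √2 = 17/√2.
Chord = 2√(r² − d²) = 2·√(441/2) = 21√2.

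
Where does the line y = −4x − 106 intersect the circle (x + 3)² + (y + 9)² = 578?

(−26, −2) and (−20, −26)

Express y = −4x − 106 and substitute into the circle:
17x² + 782x + 8840 = 0  ⟹  x² + 46x + 520 = 0
x = −20 or x = −26, giving (−20, −26) and (−26, −2).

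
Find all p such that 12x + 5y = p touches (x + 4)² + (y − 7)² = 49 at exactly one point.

p = −104 or p = 78

The line touches the circle iff its distance from (−4, 7) is 7:
|12·(−4) + 5·7 − p| / √169 = 7
|p − (−13)| = 7·13, so p = 78 or p = −104.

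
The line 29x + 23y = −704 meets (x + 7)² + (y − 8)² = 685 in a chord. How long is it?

√1370

Substitute y = (−704 − 29x)/23:
1370x² + 58910x + 452100 = 0  ⟹  x² + 43x + 330 = 0
x = −10 or x = −33, giving (−10, −18) and (−33, 11).
Chord length = distance between (−10, −18) and (−33, 11) = √1370 = √1370.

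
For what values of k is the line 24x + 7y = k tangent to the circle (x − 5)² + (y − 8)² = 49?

For a tangent, require d(centre, line) = r = 7.
|24·5 + 7·8 − k| / √625 = 7
|k − (176)| = 7·25, so k = 351 or k = 1.

k = 1 or k = 351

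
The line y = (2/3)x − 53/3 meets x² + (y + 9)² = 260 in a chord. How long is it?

8√13

Express y = (−53 + 2x)/3 and substitute into the circle:
13x² − 104x − 1664 = 0  ⟹  x² − 8x − 128 = 0
x = 16 or x = −8, giving (16, −7) and (−8, −23).
|(16, −7) − (−8, −23)| = √((24)² + (16)²) = 8√13.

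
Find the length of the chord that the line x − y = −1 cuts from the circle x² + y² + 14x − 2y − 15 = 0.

From the line, y = x + 1. Substituting:
2x² + 14x − 16 = 0  ⟹  x² + 7x − 8 = 0
x = 1 or x = −8, giving (1, 2) and (−8, −7).
Chord length = distance between (1, 2) and (−8, −7) = √162 = 9√2.

9√2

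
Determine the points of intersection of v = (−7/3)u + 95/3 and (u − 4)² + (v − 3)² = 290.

(5, 20) and (17, −8)

Substitute v = (95 − 7u)/3:
58u² − 1276u + 4930 = 0  ⟹  u² − 22u + 85 = 0
u = 17 or u = 5, giving (17, −8) and (5, 20).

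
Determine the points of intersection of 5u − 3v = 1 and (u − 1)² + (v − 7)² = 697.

From the line, v = (−1 + 5u)/3. Substituting:
34u² − 238u − 5780 = 0  ⟹  u² − 7u − 170 = 0
u = 17 or u = −10, giving (17, 28) and (−10, −17).

(−10, −17) and (17, 28)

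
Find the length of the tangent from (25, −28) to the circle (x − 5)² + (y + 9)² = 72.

The centre is (5, −9) and r = 6√2. The square of the distance from P to the centre is 400 + 361 = 761.
The tangent meets the radius at right angles, so tangent² = |PO|² − r² = 761 − 72 = 689.

√689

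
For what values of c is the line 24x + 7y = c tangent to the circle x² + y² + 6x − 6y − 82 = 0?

c = −301 or c = 199

The line touches the circle iff its distance from (−3, 3) is 10:
|24·(−3) + 7·3 − c| / √625 = 10
|c − (−51)| = 10·25, so c = 199 or c = −301.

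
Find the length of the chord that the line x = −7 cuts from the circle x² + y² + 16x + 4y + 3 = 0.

The distance from (−8, −2) to the line is 1, and r² = 65.
Chord = 2√(r² − d²) = 2·√(64) = 16.

16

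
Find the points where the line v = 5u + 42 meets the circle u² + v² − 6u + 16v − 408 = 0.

Substitute v = 5u + 42:
26u² + 494u + 2028 = 0  ⟹  u² + 19u + 78 = 0
u = −6 or u = −13, giving (−6, 12) and (−13, −23).

(−13, −23) and (−6, 12)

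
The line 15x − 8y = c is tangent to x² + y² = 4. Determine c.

c = −34 or c = 34

For a tangent, require d(centre, line) = r = 2.
|15·0 − 8·0 − c| / √289 = 2
|c| = 2·17, so c = 34 or c = −34.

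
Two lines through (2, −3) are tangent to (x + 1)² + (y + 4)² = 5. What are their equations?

2x − y = 7 and x + 2y = −4

Write the tangent as mx − y + (−3 − m·(2)) = 0 and set its distance from the centre to √5:
[m·(−3) − (−1)]² = 5(m² + 1)
2m² − 3m − 2 = 0, so m = 2 or m = −1/2.
Through (2, −3) these give 2x − y = 7 and x + 2y = −4.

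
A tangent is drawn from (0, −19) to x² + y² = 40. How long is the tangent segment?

√321

The centre is (0, 0) and r = 2√10. The square of the distance from P to the centre is 0 + 361 = 361.
By the tangent–radius right angle, tangent length = √(|PO|² − r²) = √321.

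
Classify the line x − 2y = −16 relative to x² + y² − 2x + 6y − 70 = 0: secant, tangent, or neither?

Substituting the line into the circle gives 5x² + 36x + 168 = 0.
Δ = 1296 − 3360 = −2064.
No real roots: the line does not meet the circle.

neither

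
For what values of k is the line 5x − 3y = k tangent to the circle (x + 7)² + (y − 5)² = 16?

The line touches the circle iff its distance from (−7, 5) is 4:
|5·(−7) − 3·5 − k| / √34 = 4
|k − (−50)| = 4√34.

k = −50 ± 4√34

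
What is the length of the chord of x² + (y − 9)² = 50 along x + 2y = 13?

6√5

Substitute y = (13 − x)/2:
5x² + 10x − 175 = 0  ⟹  x² + 2x − 35 = 0
x = 5 or x = −7, giving (5, 4) and (−7, 10).
|(5, 4) − (−7, 10)| = √((12)² + (−6)²) = 6√5.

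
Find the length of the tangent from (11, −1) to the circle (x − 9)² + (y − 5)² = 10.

With centre O = (9, 5), |OP|² = 40 and r² = 10.
By the tangent–radius right angle, tangent length = √(|PO|² − r²) = √30.

√30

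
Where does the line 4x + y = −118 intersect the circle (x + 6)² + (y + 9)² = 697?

From the line, y = −4x − 118. Substituting:
17x² + 884x + 11220 = 0  ⟹  x² + 52x + 660 = 0
x = −22 or x = −30, giving (−22, −30) and (−30, 2).

(−30, 2) and (−22, −30)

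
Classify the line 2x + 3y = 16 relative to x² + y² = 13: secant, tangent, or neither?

Substituting the line into the circle gives 13x² − 64x + 139 = 0.
Discriminant = (−64)² − 4·13·(139) = −3132 < 0.
No real roots: the line does not meet the circle.

neither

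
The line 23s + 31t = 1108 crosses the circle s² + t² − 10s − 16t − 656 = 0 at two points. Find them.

Substitute t = (1108 − 23s)/31:
1490s² − 49170s + 47680 = 0  ⟹  s² − 33s + 32 = 0
s = 32 or s = 1, giving (32, 12) and (1, 35).

(1, 35) and (32, 12)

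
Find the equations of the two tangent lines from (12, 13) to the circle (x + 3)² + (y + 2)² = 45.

Write the tangent as mx − y + (13 − m·(12)) = 0 and set its distance from the centre to 3√5:
[m·(−15) − (−15)]² = 45(m² + 1)
2m² − 5m + 2 = 0, so m = 1/2 or m = 2.
Through (12, 13) these give x − 2y = −14 and 2x − y = 11.

x − 2y = −14 and 2x − y = 11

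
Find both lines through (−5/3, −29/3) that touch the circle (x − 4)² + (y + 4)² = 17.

Write the tangent as mx − y + (−29/3 − m·(−5/3)) = 0 and set its distance from the centre to √17:
(17/3m − (17/3))² = 17(m² + 1)
4m² − 17m + 4 = 0, so m = 4 or m = 1/4.
Through (−5/3, −29/3) these give 4x − y = 3 and x − 4y = 37.

4x − y = 3 and x − 4y = 37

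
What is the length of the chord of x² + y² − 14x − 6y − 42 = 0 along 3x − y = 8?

6√10

From the line, y = 3x − 8. Substituting:
10x² − 80x + 70 = 0  ⟹  x² − 8x + 7 = 0
x = 7 or x = 1, giving (7, 13) and (1, −5).
Chord length = distance between (7, 13) and (1, −5) = √360 = 6√10.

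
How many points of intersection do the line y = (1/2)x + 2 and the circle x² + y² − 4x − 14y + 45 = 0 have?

Substituting the line into the circle gives 5x² − 36x + 84 = 0.
Discriminant = (−36)² − 4·5·(84) = −384 < 0.
No real roots: the line does not meet the circle.

0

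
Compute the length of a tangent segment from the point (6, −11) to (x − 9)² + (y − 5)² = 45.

The centre is (9, 5) and r = 3√5. The square of the distance from P to the centre is 9 + 256 = 265.
The tangent meets the radius at right angles, so tangent² = |PO|² − r² = 265 − 45 = 220.

2√55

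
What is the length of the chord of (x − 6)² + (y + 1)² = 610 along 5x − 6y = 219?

2√61

The distance from (6, −1) to the line is 183/√61, and r² = 610.
Chord = 2√(r² − d²) = 2·√(61) = 2√61.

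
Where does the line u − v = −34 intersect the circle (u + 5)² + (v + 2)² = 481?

(−21, 13) and (−20, 14)

Express v = u + 34 and substitute into the circle:
2u² + 82u + 840 = 0  ⟹  u² + 41u + 420 = 0
u = −20 or u = −21, giving (−20, 14) and (−21, 13).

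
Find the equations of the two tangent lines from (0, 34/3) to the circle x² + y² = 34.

A line y − (34/3) = m(x − (0)) is tangent when its distance from (0, 0) is √34:
(0m − (−34/3))² = 34(m² + 1)
9m² − 25 = 0, so m = 5/3 or m = −5/3.
With m = 5/3: 5x − 3y = −34. With m = −5/3: 5x + 3y = 34.

5x − 3y = −34 and 5x + 3y = 34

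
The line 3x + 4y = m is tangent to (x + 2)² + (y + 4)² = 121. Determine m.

For a tangent, require d(centre, line) = r = 11.
|3·(−2) + 4·(−4) − m| / √25 = 11
|m − (−22)| = 11·5, so m = 33 or m = −77.

m = −77 or m = 33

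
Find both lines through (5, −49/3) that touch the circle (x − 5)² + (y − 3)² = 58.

Let a tangent through (5, −49/3) have slope m. Its distance from (5, 3) must equal √58:
[m·(0) − (58/3)]² = 58(m² + 1)
9m² − 49 = 0, so m = −7/3 or m = 7/3.
Through (5, −49/3) these give 7x + 3y = −14 and 7x − 3y = 84.

7x + 3y = −14 and 7x − 3y = 84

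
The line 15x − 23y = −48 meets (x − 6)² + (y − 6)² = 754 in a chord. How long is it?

2√754

From the line, y = (48 + 15x)/23. Substituting:
754x² − 9048x − 371722 = 0  ⟹  x² − 12x − 493 = 0
x = 29 or x = −17, giving (29, 21) and (−17, −9).
|(29, 21) − (−17, −9)| = √((46)² + (30)²) = 2√754.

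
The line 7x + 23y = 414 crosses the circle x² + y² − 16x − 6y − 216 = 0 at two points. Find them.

(0, 18) and (23, 11)

Express y = (414 − 7x)/23 and substitute into the circle:
578x² − 13294x = 0  ⟹  x² − 23x = 0
x = 23 or x = 0, giving (23, 11) and (0, 18).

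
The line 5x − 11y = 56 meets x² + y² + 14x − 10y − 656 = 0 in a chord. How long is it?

The distance from (−7, 5) to the line is 146/√146, and r² = 730.
Chord = 2√(r² − d²) = 2·√(584) = 4√146.

4√146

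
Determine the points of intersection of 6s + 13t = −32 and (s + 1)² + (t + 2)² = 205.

Substitute t = (−32 − 6s)/13:
205s² + 410s − 34440 = 0  ⟹  s² + 2s − 168 = 0
s = 12 or s = −14, giving (12, −8) and (−14, 4).

(−14, 4) and (12, −8)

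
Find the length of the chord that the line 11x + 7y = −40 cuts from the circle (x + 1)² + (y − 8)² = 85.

The distance from (−1, 8) to the line is 85/√170, and r² = 85.
Half the chord is √(r² − d²) = √(85/2), so the full chord is √170.

√170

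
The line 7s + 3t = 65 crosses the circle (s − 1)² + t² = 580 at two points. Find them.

Substitute t = (65 − 7s)/3:
58s² − 928s − 986 = 0  ⟹  s² − 16s − 17 = 0
s = 17 or s = −1, giving (17, −18) and (−1, 24).

(−1, 24) and (17, −18)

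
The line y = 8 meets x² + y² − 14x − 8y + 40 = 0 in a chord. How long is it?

6

The distance from (7, 4) to the line is 4, and r² = 25.
Half the chord is √(r² − d²) = √(9), so the full chord is 6.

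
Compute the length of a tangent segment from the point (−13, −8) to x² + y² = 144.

√89

With centre O = (0, 0), |OP|² = 233 and r² = 144.
By the tangent–radius right angle, tangent length = √(|PO|² − r²) = √89.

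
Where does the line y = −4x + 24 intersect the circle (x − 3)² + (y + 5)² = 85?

(5, 4) and (9, −12)

Express y = −4x + 24 and substitute into the circle:
17x² − 238x + 765 = 0  ⟹  x² − 14x + 45 = 0
x = 9 or x = 5, giving (9, −12) and (5, 4).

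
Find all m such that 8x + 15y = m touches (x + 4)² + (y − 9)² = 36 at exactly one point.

m = 1 or m = 205

The line touches the circle iff its distance from (−4, 9) is 6:
|8·(−4) + 15·9 − m| / √289 = 6
|m − (103)| = 6·17, so m = 205 or m = 1.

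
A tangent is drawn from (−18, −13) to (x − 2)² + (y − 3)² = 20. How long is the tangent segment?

Centre (2, 3), r² = 20. |PO|² = (−20)² + (−16)² = 656.
The tangent meets the radius at right angles, so tangent² = |PO|² − r² = 656 − 20 = 636.

2√159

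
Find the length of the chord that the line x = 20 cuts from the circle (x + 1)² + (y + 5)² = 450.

6

The distance from (−1, −5) to the line is 21, and r² = 450.
Half the chord is √(r² − d²) = √(9), so the full chord is 6.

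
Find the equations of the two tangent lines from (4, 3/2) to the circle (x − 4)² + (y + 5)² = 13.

3x + 2y = 15 and 3x − 2y = 9

Let a tangent through (4, 3/2) have slope m. Its distance from (4, −5) must equal √13:
[m·(0) − (−13/2)]² = 13(m² + 1)
4m² − 9 = 0, so m = −3/2 or m = 3/2.
Through (4, 3/2) these give 3x + 2y = 15 and 3x − 2y = 9.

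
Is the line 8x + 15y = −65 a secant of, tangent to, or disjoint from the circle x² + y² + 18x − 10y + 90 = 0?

tangent

Centre (−9, 5), r² = 16. Distance² from centre to line = (68)²/289 = 16.
Since d² = r², the line is tangent.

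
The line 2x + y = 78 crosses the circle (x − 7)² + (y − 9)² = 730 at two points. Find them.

(24, 30) and (34, 10)

From the line, y = −2x + 78. Substituting:
5x² − 290x + 4080 = 0  ⟹  x² − 58x + 816 = 0
x = 34 or x = 24, giving (34, 10) and (24, 30).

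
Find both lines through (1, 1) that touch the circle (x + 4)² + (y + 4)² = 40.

x + 3y = 4 and 3x + y = 4

A line y − (1) = m(x − (1)) is tangent when its distance from (−4, −4) is 2√10:
(−5m − (−5))² = 40(m² + 1)
3m² + 10m + 3 = 0, so m = −1/3 or m = −3.
With m = −1/3: x + 3y = 4. With m = −3: 3x + y = 4.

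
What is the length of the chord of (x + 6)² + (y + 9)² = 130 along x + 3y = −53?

Express y = (−53 − x)/3 and substitute into the circle:
10x² + 160x − 170 = 0  ⟹  x² + 16x − 17 = 0
x = 1 or x = −17, giving (1, −18) and (−17, −12).
Chord length = distance between (1, −18) and (−17, −12) = √360 = 6√10.

6√10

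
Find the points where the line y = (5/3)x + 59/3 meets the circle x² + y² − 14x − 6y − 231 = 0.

From the line, y = (59 + 5x)/3. Substituting:
34x² + 374x + 340 = 0  ⟹  x² + 11x + 10 = 0
x = −1 or x = −10, giving (−1, 18) and (−10, 3).

(−10, 3) and (−1, 18)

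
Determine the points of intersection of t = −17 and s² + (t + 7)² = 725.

Express t = −17 and substitute into the circle:
s² − 625 = 0
s = 25 or s = −25, giving (25, −17) and (−25, −17).

(−25, −17) and (25, −17)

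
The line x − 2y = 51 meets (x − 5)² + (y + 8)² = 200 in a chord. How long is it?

4√5

Substitute y = (−51 + x)/2:
5x² − 110x + 525 = 0  ⟹  x² − 22x + 105 = 0
x = 15 or x = 7, giving (15, −18) and (7, −22).
|(15, −18) − (7, −22)| = √((8)² + (4)²) = 4√5.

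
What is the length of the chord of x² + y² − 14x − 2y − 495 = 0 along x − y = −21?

Substitute y = x + 21:
2x² + 26x − 96 = 0  ⟹  x² + 13x − 48 = 0
x = 3 or x = −16, giving (3, 24) and (−16, 5).
Chord length = distance between (3, 24) and (−16, 5) = √722 = 19√2.

19√2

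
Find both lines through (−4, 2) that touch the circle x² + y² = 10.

x − 3y = −10 and 3x + y = −10

Write the tangent as mx − y + (2 − m·(−4)) = 0 and set its distance from the centre to √10:
(4m − (−2))² = 10(m² + 1)
3m² + 8m − 3 = 0, so m = 1/3 or m = −3.
With m = 1/3: x − 3y = −10. With m = −3: 3x + y = −10.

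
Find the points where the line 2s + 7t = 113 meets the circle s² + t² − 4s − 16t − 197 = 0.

Substitute t = (113 − 2s)/7:
53s² − 424s − 9540 = 0  ⟹  s² − 8s − 180 = 0
s = 18 or s = −10, giving (18, 11) and (−10, 19).

(−10, 19) and (18, 11)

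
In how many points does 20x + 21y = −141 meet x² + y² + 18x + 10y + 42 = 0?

Substituting the line into the circle gives 841x² + 9378x + 8793 = 0.
Δ = 87946884 − 29579652 = 58367232.
Two real roots: the line is a secant.

2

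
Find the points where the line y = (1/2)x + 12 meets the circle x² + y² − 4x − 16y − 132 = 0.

Express y = (24 + x)/2 and substitute into the circle:
5x² − 720 = 0  ⟹  x² − 144 = 0
x = 12 or x = −12, giving (12, 18) and (−12, 6).

(−12, 6) and (12, 18)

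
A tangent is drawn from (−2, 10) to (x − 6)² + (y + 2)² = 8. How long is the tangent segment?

10√2

The centre is (6, −2) and r = 2√2. The square of the distance from P to the centre is 64 + 144 = 208.
The tangent meets the radius at right angles, so tangent² = |PO|² − r² = 208 − 8 = 200.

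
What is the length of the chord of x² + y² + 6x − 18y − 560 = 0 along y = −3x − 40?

14√10

Centre (−3, 9), r² = 650. Perpendicular distance d from centre to line = |40| / √10 = 40/√10.
Half the chord is √(r² − d²) = √(490), so the full chord is 14√10.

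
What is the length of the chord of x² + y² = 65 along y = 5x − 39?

√26

The distance from (0, 0) to the line is 39/√26, and r² = 65.
Chord = 2√(r² − d²) = 2·√(13/2) = √26.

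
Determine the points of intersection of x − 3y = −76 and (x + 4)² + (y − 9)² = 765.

(−31, 15) and (14, 30)

From the line, y = (76 + x)/3. Substituting:
10x² + 170x − 4340 = 0  ⟹  x² + 17x − 434 = 0
x = 14 or x = −31, giving (14, 30) and (−31, 15).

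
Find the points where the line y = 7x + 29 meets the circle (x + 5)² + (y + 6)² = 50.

(−6, −13) and (−4, 1)

Express y = 7x + 29 and substitute into the circle:
50x² + 500x + 1200 = 0  ⟹  x² + 10x + 24 = 0
x = −4 or x = −6, giving (−4, 1) and (−6, −13).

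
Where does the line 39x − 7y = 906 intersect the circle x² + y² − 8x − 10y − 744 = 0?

Express y = (−906 + 39x)/7 and substitute into the circle:
1570x² − 73790x + 847800 = 0  ⟹  x² − 47x + 540 = 0
x = 27 or x = 20, giving (27, 21) and (20, −18).

(20, −18) and (27, 21)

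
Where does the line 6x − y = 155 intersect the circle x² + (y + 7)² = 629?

(23, −17) and (25, −5)

Substitute y = 6x − 155:
37x² − 1776x + 21275 = 0  ⟹  x² − 48x + 575 = 0
x = 25 or x = 23, giving (25, −5) and (23, −17).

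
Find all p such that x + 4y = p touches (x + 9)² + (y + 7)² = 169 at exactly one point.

p = −37 ± 13√17

The line touches the circle iff its distance from (−9, −7) is 13:
|1·(−9) + 4·(−7) − p| / √17 = 13
|p − (−37)| = 13√17.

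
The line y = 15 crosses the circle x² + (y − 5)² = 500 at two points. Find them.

(−20, 15) and (20, 15)

Substitute y = 15:
x² − 400 = 0
x = 20 or x = −20, giving (20, 15) and (−20, 15).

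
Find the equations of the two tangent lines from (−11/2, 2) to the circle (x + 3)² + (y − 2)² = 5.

A line y − (2) = m(x − (−11/2)) is tangent when its distance from (−3, 2) is √5:
[m·(5/2) − (0)]² = 5(m² + 1)
m² − 4 = 0, so m = −2 or m = 2.
With m = −2: 2x + y = −9. With m = 2: 2x − y = −13.

2x + y = −9 and 2x − y = −13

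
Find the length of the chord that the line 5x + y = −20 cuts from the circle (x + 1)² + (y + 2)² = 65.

Centre (−1, −2), r² = 65. Perpendicular distance d from centre to line = |13| / √26 = 13/√26.
Chord = 2√(r² − d²) = 2·√(117/2) = 3√26.

3√26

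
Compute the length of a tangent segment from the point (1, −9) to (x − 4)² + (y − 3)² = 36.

3√13

Centre (4, 3), r² = 36. |PO|² = (−3)² + (−12)² = 153.
Power of the point: PT² = |PO|² − r² = 117, so PT = 3√13.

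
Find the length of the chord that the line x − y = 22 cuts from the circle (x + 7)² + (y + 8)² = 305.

The distance from (−7, −8) to the line is 21/√2, and r² = 305.
Half the chord is √(r² − d²) = √(169/2), so the full chord is 13√2.

13√2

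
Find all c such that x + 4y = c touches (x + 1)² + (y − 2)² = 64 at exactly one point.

c = 7 ± 8√17

Tangency holds when the distance from the centre (−1, 2) to the line equals the radius 8:
|1·(−1) + 4·2 − c| / √17 = 8
|c − (7)| = 8√17.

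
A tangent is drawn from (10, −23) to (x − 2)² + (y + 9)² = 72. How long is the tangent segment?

2√47

The centre is (2, −9) and r = 6√2. The square of the distance from P to the centre is 64 + 196 = 260.
The tangent meets the radius at right angles, so tangent² = |PO|² − r² = 260 − 72 = 188.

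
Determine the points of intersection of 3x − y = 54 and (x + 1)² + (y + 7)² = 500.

From the line, y = 3x − 54. Substituting:
10x² − 280x + 1710 = 0  ⟹  x² − 28x + 171 = 0
x = 19 or x = 9, giving (19, 3) and (9, −27).

(9, −27) and (19, 3)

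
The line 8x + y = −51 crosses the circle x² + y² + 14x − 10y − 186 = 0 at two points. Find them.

Substitute y = −8x − 51:
65x² + 910x + 2925 = 0  ⟹  x² + 14x + 45 = 0
x = −5 or x = −9, giving (−5, −11) and (−9, 21).

(−9, 21) and (−5, −11)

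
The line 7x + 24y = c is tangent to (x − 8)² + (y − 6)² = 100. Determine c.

The line touches the circle iff its distance from (8, 6) is 10:
|7·8 + 24·6 − c| / √625 = 10
|c − (200)| = 10·25, so c = 450 or c = −50.

c = −50 or c = 450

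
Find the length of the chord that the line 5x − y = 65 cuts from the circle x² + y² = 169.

√26

Substitute y = 5x − 65:
26x² − 650x + 4056 = 0  ⟹  x² − 25x + 156 = 0
x = 13 or x = 12, giving (13, 0) and (12, −5).
Chord length = distance between (13, 0) and (12, −5) = √26 = √26.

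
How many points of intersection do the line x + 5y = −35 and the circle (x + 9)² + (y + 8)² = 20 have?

Substituting the line into the circle gives 26x² + 440x + 1550 = 0.
Δ = 193600 − 161200 = 32400.
Two real roots: the line is a secant.

2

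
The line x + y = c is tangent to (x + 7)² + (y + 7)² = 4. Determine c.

Tangency holds when the distance from the centre (−7, −7) to the line equals the radius 2:
|1·(−7) + 1·(−7) − c| / √2 = 2
|c − (−14)| = 2√2.

c = −14 ± 2√2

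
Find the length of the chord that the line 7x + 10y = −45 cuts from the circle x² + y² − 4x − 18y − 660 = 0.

4√149

The distance from (2, 9) to the line is 149/√149, and r² = 745.
Half the chord is √(r² − d²) = √(596), so the full chord is 4√149.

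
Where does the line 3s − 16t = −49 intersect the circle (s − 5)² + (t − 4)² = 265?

(−11, 1) and (21, 7)

From the line, t = (49 + 3s)/16. Substituting:
265s² − 2650s − 61215 = 0  ⟹  s² − 10s − 231 = 0
s = 21 or s = −11, giving (21, 7) and (−11, 1).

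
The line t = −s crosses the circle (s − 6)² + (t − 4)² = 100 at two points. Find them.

Express t = −s and substitute into the circle:
2s² − 4s − 48 = 0  ⟹  s² − 2s − 24 = 0
s = 6 or s = −4, giving (6, −6) and (−4, 4).

(−4, 4) and (6, −6)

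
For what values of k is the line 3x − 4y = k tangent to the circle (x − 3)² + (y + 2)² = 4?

Tangency holds when the distance from the centre (3, −2) to the line equals the radius 2:
|3·3 − 4·(−2) − k| / √25 = 2
|k − (17)| = 2·5, so k = 27 or k = 7.

k = 7 or k = 27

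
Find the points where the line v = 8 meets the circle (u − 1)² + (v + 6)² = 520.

(−17, 8) and (19, 8)

Express v = 8 and substitute into the circle:
u² − 2u − 323 = 0
u = 19 or u = −17, giving (19, 8) and (−17, 8).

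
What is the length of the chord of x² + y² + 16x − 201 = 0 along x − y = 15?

√2

Centre (−8, 0), r² = 265. Perpendicular distance d from centre to line = |−23| / √2 = 23/√2.
Chord = 2√(r² − d²) = 2·√(1/2) = √2.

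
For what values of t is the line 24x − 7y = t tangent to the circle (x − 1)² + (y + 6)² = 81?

Tangency holds when the distance from the centre (1, −6) to the line equals the radius 9:
|24·1 − 7·(−6) − t| / √625 = 9
|t − (66)| = 9·25, so t = 291 or t = −159.

t = −159 or t = 291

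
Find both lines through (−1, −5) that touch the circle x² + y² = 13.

Write the tangent as mx − y + (−5 − m·(−1)) = 0 and set its distance from the centre to √13:
[m·(1) − (5)]² = 13(m² + 1)
6m² + 5m − 6 = 0, so m = −3/2 or m = 2/3.
With m = −3/2: 3x + 2y = −13. With m = 2/3: 2x − 3y = 13.

3x + 2y = −13 and 2x − 3y = 13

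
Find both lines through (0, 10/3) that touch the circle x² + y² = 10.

x + 3y = 10 and x − 3y = −10

Write the tangent as mx − y + (10/3 − m·(0)) = 0 and set its distance from the centre to √10:
[m·(0) − (−10/3)]² = 10(m² + 1)
9m² − 1 = 0, so m = −1/3 or m = 1/3.
With m = −1/3: x + 3y = 10. With m = 1/3: x − 3y = −10.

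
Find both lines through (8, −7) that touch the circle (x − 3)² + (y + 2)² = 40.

Write the tangent as mx − y + (−7 − m·(8)) = 0 and set its distance from the centre to 2√10:
(−5m − (5))² = 40(m² + 1)
3m² − 10m + 3 = 0, so m = 1/3 or m = 3.
Through (8, −7) these give x − 3y = 29 and 3x − y = 31.

x − 3y = 29 and 3x − y = 31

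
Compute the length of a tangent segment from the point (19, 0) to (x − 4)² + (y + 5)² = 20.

With centre O = (4, −5), |OP|² = 250 and r² = 20.
Power of the point: PT² = |PO|² − r² = 230, so PT = √230.

√230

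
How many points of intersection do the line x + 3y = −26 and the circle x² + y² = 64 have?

d² = (1·0 + 3·0 − (−26))²/10 = 338/5; r² = 64.
Since d² > r², the line lies outside the circle.

0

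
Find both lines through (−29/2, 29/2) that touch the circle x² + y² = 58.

7x + 3y = −58 and 3x + 7y = 58

Write the tangent as mx − y + (29/2 − m·(−29/2)) = 0 and set its distance from the centre to √58:
(29/2m − (−29/2))² = 58(m² + 1)
21m² + 58m + 21 = 0, so m = −7/3 or m = −3/7.
Through (−29/2, 29/2) these give 7x + 3y = −58 and 3x + 7y = 58.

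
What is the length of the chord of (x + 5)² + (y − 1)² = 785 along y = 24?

32

Express y = 24 and substitute into the circle:
x² + 10x − 231 = 0
x = 11 or x = −21, giving (11, 24) and (−21, 24).
Chord length = distance between (11, 24) and (−21, 24) = √1024 = 32.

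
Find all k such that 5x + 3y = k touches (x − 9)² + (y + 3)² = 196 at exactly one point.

Tangency holds when the distance from the centre (9, −3) to the line equals the radius 14:
|5·9 + 3·(−3) − k| / √34 = 14
|k − (36)| = 14√34.

k = 36 ± 14√34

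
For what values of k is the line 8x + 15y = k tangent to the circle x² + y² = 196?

Tangency holds when the distance from the centre (0, 0) to the line equals the radius 14:
|8·0 + 15·0 − k| / √289 = 14
|k| = 14·17, so k = 238 or k = −238.

k = −238 or k = 238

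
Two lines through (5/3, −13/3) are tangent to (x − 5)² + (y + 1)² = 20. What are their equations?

x + 2y = −7 and 2x + y = −1

Let a tangent through (5/3, −13/3) have slope m. Its distance from (5, −1) must equal 2√5:
(10/3m − (10/3))² = 20(m² + 1)
2m² + 5m + 2 = 0, so m = −1/2 or m = −2.
Through (5/3, −13/3) these give x + 2y = −7 and 2x + y = −1.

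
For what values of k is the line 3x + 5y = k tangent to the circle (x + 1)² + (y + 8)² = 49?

k = −43 ± 7√34

For a tangent, require d(centre, line) = r = 7.
|3·(−1) + 5·(−8) − k| / √34 = 7
|k − (−43)| = 7√34.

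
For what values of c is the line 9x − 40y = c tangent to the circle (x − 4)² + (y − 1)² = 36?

For a tangent, require d(centre, line) = r = 6.
|9·4 − 40·1 − c| / √1681 = 6
|c − (−4)| = 6·41, so c = 242 or c = −250.

c = −250 or c = 242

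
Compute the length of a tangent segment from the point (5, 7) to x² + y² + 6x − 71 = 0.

√33

With centre O = (−3, 0), |OP|² = 113 and r² = 80.
Power of the point: PT² = |PO|² − r² = 33, so PT = √33.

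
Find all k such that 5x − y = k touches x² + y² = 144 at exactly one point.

k = ±12√26

The line touches the circle iff its distance from (0, 0) is 12:
|5·0 − 1·0 − k| / √26 = 12
|k| = 12√26.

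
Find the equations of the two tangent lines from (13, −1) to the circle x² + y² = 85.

6x − 7y = 85 and 7x + 6y = 85

Let a tangent through (13, −1) have slope m. Its distance from (0, 0) must equal √85:
(−13m − (1))² = 85(m² + 1)
42m² + 13m − 42 = 0, so m = 6/7 or m = −7/6.
Through (13, −1) these give 6x − 7y = 85 and 7x + 6y = 85.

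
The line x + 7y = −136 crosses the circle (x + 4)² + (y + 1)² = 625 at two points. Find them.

From the line, y = (−136 − x)/7. Substituting:
50x² + 650x − 13200 = 0  ⟹  x² + 13x − 264 = 0
x = 11 or x = −24, giving (11, −21) and (−24, −16).

(−24, −16) and (11, −21)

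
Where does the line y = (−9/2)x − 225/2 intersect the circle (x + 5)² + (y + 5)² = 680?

From the line, y = (−225 − 9x)/2. Substituting:
85x² + 3910x + 43605 = 0  ⟹  x² + 46x + 513 = 0
x = −19 or x = −27, giving (−19, −27) and (−27, 9).

(−27, 9) and (−19, −27)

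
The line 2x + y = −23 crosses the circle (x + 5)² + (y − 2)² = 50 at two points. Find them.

From the line, y = −2x − 23. Substituting:
5x² + 110x + 600 = 0  ⟹  x² + 22x + 120 = 0
x = −10 or x = −12, giving (−10, −3) and (−12, 1).

(−12, 1) and (−10, −3)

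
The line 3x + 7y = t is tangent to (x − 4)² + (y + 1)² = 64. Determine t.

For a tangent, require d(centre, line) = r = 8.
|3·4 + 7·(−1) − t| / √58 = 8
|t − (5)| = 8√58.

t = 5 ± 8√58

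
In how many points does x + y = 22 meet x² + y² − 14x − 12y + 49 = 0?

0

Centre (7, 6), r² = 36. Distance² from centre to line = (−9)²/2 = 81/2.
Since d² > r², the line lies outside the circle.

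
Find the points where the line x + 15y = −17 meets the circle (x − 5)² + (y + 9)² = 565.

(−17, 0) and (28, −3)

Express y = (−17 − x)/15 and substitute into the circle:
226x² − 2486x − 107576 = 0  ⟹  x² − 11x − 476 = 0
x = 28 or x = −17, giving (28, −3) and (−17, 0).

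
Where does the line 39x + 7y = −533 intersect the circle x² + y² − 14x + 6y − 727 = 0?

(−16, 13) and (−9, −26)

From the line, y = (−533 − 39x)/7. Substituting:
1570x² + 39250x + 226080 = 0  ⟹  x² + 25x + 144 = 0
x = −9 or x = −16, giving (−9, −26) and (−16, 13).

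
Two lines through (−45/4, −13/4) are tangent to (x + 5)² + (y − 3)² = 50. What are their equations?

7x + y = −82 and x + 7y = −34

A line y − (−13/4) = m(x − (−45/4)) is tangent when its distance from (−5, 3) is 5√2:
(25/4m − (25/4))² = 50(m² + 1)
7m² + 50m + 7 = 0, so m = −7 or m = −1/7.
Through (−45/4, −13/4) these give 7x + y = −82 and x + 7y = −34.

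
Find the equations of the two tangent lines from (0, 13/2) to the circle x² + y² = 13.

3x + 2y = 13 and 3x − 2y = −13

Write the tangent as mx − y + (13/2 − m·(0)) = 0 and set its distance from the centre to √13:
[m·(0) − (−13/2)]² = 13(m² + 1)
4m² − 9 = 0, so m = −3/2 or m = 3/2.
With m = −3/2: 3x + 2y = 13. With m = 3/2: 3x − 2y = −13.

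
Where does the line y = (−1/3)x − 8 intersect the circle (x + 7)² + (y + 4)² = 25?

Substitute y = (−24 − x)/3:
10x² + 150x + 360 = 0  ⟹  x² + 15x + 36 = 0
x = −3 or x = −12, giving (−3, −7) and (−12, −4).

(−12, −4) and (−3, −7)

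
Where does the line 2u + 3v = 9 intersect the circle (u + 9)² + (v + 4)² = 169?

Express v = (9 − 2u)/3 and substitute into the circle:
13u² + 78u − 351 = 0  ⟹  u² + 6u − 27 = 0
u = 3 or u = −9, giving (3, 1) and (−9, 9).

(−9, 9) and (3, 1)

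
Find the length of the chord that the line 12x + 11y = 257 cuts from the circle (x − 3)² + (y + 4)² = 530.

2√265

From the line, y = (257 − 12x)/11. Substituting:
265x² − 7950x + 27560 = 0  ⟹  x² − 30x + 104 = 0
x = 26 or x = 4, giving (26, −5) and (4, 19).
Chord length = distance between (26, −5) and (4, 19) = √1060 = 2√265.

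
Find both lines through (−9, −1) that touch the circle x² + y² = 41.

Write the tangent as mx − y + (−1 − m·(−9)) = 0 and set its distance from the centre to √41:
(9m − (1))² = 41(m² + 1)
20m² − 9m − 20 = 0, so m = −4/5 or m = 5/4.
With m = −4/5: 4x + 5y = −41. With m = 5/4: 5x − 4y = −41.

4x + 5y = −41 and 5x − 4y = −41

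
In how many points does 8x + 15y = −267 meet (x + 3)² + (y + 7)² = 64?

0

Substituting the line into the circle gives 289x² + 3942x + 13869 = 0.
Δ = 15539364 − 16032564 = −493200.
No real roots: the line does not meet the circle.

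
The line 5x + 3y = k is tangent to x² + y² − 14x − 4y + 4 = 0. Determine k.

k = 41 ± 7√34

For a tangent, require d(centre, line) = r = 7.
|5·7 + 3·2 − k| / √34 = 7
|k − (41)| = 7√34.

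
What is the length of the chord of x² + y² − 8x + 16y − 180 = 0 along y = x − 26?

The distance from (4, −8) to the line is 14/√2, and r² = 260.
Half the chord is √(r² − d²) = √(162), so the full chord is 18√2.

18√2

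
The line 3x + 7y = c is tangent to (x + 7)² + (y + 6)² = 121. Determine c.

The line touches the circle iff its distance from (−7, −6) is 11:
|3·(−7) + 7·(−6) − c| / √58 = 11
|c − (−63)| = 11√58.

c = −63 ± 11√58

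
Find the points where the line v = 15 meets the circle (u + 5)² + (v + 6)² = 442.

(−6, 15) and (−4, 15)

Express v = 15 and substitute into the circle:
u² + 10u + 24 = 0
u = −4 or u = −6, giving (−4, 15) and (−6, 15).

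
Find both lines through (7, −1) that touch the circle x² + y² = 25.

A line y − (−1) = m(x − (7)) is tangent when its distance from (0, 0) is 5:
[m·(−7) − (1)]² = 25(m² + 1)
12m² + 7m − 12 = 0, so m = −4/3 or m = 3/4.
Through (7, −1) these give 4x + 3y = 25 and 3x − 4y = 25.

4x + 3y = 25 and 3x − 4y = 25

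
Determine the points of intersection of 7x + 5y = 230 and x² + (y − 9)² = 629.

(10, 32) and (25, 11)

Express y = (230 − 7x)/5 and substitute into the circle:
74x² − 2590x + 18500 = 0  ⟹  x² − 35x + 250 = 0
x = 25 or x = 10, giving (25, 11) and (10, 32).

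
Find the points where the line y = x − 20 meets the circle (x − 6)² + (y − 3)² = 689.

Express y = x − 20 and substitute into the circle:
2x² − 58x − 124 = 0  ⟹  x² − 29x − 62 = 0
x = 31 or x = −2, giving (31, 11) and (−2, −22).

(−2, −22) and (31, 11)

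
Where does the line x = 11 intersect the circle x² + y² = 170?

(11, −7) and (11, 7)

The line gives x = 11. Substituting into the circle:
y² − 49 = 0
y = 7 or y = −7, giving (11, 7) and (11, −7).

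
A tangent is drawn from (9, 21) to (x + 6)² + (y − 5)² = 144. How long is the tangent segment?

With centre O = (−6, 5), |OP|² = 481 and r² = 144.
The tangent meets the radius at right angles, so tangent² = |PO|² − r² = 481 − 144 = 337.

√337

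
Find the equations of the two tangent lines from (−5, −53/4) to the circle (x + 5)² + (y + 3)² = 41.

A line y − (−53/4) = m(x − (−5)) is tangent when its distance from (−5, −3) is √41:
[m·(0) − (41/4)]² = 41(m² + 1)
16m² − 25 = 0, so m = 5/4 or m = −5/4.
Through (−5, −53/4) these give 5x − 4y = 28 and 5x + 4y = −78.

5x − 4y = 28 and 5x + 4y = −78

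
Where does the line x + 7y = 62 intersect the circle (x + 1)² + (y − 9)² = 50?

(−8, 10) and (6, 8)

From the line, y = (62 − x)/7. Substituting:
50x² + 100x − 2400 = 0  ⟹  x² + 2x − 48 = 0
x = 6 or x = −8, giving (6, 8) and (−8, 10).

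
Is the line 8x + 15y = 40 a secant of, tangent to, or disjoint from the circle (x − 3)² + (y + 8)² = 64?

Substituting the line into the circle gives 289x² − 3910x + 13225 = 0.
Δ = 15288100 − 15288100 = 0.
A repeated root: the line is tangent.

tangent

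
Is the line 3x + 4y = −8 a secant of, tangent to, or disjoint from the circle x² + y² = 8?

secant

Substituting the line into the circle gives 25x² + 48x − 64 = 0.
Δ = 2304 − (−6400) = 8704.
Two real roots: the line is a secant.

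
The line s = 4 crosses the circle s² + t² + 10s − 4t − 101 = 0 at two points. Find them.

(4, −5) and (4, 9)

The line gives s = 4. Substituting into the circle:
t² − 4t − 45 = 0
t = 9 or t = −5, giving (4, 9) and (4, −5).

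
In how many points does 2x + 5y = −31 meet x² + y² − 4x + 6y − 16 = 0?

d² = (2·2 + 5·(−3) − (−31))²/29 = 400/29; r² = 29.
Since d² < r², the line cuts the circle twice.

2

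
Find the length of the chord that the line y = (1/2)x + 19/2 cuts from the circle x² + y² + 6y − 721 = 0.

From the line, y = (19 + x)/2. Substituting:
5x² + 50x − 2295 = 0  ⟹  x² + 10x − 459 = 0
x = 17 or x = −27, giving (17, 18) and (−27, −4).
Chord length = distance between (17, 18) and (−27, −4) = √2420 = 22√5.

22√5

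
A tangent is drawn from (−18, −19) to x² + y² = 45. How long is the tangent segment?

8√10

With centre O = (0, 0), |OP|² = 685 and r² = 45.
By the tangent–radius right angle, tangent length = √(|PO|² − r²) = √640 = 8√10.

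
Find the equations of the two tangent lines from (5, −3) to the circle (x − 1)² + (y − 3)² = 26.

x + 5y = −10 and 5x − y = 28

Let a tangent through (5, −3) have slope m. Its distance from (1, 3) must equal √26:
[m·(−4) − (6)]² = 26(m² + 1)
5m² − 24m − 5 = 0, so m = −1/5 or m = 5.
Through (5, −3) these give x + 5y = −10 and 5x − y = 28.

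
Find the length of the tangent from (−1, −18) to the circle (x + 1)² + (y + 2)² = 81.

5√7

With centre O = (−1, −2), |OP|² = 256 and r² = 81.
By the tangent–radius right angle, tangent length = √(|PO|² − r²) = √175 = 5√7.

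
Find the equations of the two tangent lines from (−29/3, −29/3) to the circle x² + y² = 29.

2x − 5y = 29 and 5x − 2y = −29

Write the tangent as mx − y + (−29/3 − m·(−29/3)) = 0 and set its distance from the centre to √29:
[m·(29/3) − (29/3)]² = 29(m² + 1)
10m² − 29m + 10 = 0, so m = 2/5 or m = 5/2.
With m = 2/5: 2x − 5y = 29. With m = 5/2: 5x − 2y = −29.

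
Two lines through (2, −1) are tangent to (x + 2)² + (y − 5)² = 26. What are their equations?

x + 5y = −3 and 5x − y = 11

A line y − (−1) = m(x − (2)) is tangent when its distance from (−2, 5) is √26:
(−4m − (6))² = 26(m² + 1)
5m² − 24m − 5 = 0, so m = −1/5 or m = 5.
Through (2, −1) these give x + 5y = −3 and 5x − y = 11.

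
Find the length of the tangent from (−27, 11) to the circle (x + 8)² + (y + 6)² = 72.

17√2

With centre O = (−8, −6), |OP|² = 650 and r² = 72.
Power of the point: PT² = |PO|² − r² = 578, so PT = 17√2.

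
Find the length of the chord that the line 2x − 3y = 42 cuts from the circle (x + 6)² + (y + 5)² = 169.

4√13

From the line, y = (−42 + 2x)/3. Substituting:
13x² − 468 = 0  ⟹  x² − 36 = 0
x = 6 or x = −6, giving (6, −10) and (−6, −18).
|(6, −10) − (−6, −18)| = √((12)² + (8)²) = 4√13.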